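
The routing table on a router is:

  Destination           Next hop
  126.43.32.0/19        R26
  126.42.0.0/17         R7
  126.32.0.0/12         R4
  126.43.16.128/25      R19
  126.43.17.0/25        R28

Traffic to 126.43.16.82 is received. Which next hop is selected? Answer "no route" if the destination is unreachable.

R4

Routes whose prefix contains 126.43.16.82:
  126.32.0.0/12 (126.32.0.0 - 126.47.255.255) -> R4
More-specific entries that do NOT match:
  126.43.16.128/25 (126.43.16.128 - 126.43.16.255) does not contain 126.43.16.82
  126.43.17.0/25 (126.43.17.0 - 126.43.17.127) does not contain 126.43.16.82
  126.43.32.0/19 (126.43.32.0 - 126.43.63.255) does not contain 126.43.16.82
  126.42.0.0/17 (126.42.0.0 - 126.42.127.255) does not contain 126.43.16.82
Longest matching prefix is /12 -> next hop R4.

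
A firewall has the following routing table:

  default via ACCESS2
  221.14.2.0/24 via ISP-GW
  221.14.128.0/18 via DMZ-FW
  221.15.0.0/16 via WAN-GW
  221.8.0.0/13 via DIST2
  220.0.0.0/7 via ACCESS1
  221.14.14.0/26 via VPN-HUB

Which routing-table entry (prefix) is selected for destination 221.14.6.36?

221.8.0.0/13

Entries matching 221.14.6.36:
  0.0.0.0/0 (default, matches everything)
  220.0.0.0/7 (220.0.0.0 - 221.255.255.255)
  221.8.0.0/13 (221.8.0.0 - 221.15.255.255)
Most specific is 221.8.0.0/13.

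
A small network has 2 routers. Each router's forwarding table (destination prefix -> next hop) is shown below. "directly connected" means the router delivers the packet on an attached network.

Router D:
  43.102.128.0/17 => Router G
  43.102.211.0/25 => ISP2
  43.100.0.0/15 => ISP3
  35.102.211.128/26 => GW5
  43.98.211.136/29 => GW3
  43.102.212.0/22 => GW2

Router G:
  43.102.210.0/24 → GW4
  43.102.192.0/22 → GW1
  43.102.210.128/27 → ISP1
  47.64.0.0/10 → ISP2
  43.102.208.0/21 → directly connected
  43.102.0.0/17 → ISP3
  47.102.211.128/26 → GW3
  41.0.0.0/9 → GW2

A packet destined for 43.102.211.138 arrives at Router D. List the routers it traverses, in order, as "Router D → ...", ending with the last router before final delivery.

Router D → Router G

At Router D: longest match for 43.102.211.138 is 43.102.128.0/17 -> Router G
At Router G: longest match for 43.102.211.138 is 43.102.208.0/21 -> directly connected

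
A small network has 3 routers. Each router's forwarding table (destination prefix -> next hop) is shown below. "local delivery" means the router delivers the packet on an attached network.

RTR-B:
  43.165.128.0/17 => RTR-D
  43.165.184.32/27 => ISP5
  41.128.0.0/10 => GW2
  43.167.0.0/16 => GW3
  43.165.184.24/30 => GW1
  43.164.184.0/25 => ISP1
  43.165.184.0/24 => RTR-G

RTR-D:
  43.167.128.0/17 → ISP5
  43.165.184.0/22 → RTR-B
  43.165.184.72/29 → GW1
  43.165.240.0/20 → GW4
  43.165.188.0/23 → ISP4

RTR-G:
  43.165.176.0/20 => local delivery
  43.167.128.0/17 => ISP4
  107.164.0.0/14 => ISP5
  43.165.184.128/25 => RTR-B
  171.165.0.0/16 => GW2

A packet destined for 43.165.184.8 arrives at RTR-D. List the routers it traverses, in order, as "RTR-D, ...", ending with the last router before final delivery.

RTR-D, RTR-B, RTR-G

At RTR-D: longest match for 43.165.184.8 is 43.165.184.0/22 -> RTR-B
At RTR-B: longest match for 43.165.184.8 is 43.165.184.0/24 -> RTR-G
At RTR-G: longest match for 43.165.184.8 is 43.165.176.0/20 -> local delivery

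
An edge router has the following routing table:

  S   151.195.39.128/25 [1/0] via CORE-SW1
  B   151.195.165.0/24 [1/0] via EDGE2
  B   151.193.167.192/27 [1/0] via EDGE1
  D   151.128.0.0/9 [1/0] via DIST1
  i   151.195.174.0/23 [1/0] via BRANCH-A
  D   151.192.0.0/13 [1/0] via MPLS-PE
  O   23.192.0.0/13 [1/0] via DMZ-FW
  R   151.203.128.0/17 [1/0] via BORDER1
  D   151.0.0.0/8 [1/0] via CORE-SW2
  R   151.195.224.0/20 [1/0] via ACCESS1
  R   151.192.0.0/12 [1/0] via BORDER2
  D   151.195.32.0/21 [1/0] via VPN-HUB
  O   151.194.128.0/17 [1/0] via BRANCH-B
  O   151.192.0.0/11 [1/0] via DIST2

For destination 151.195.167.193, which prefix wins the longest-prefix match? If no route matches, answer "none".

151.192.0.0/13

Entries matching 151.195.167.193:
  151.0.0.0/8 (151.0.0.0 - 151.255.255.255)
  151.128.0.0/9 (151.128.0.0 - 151.255.255.255)
  151.192.0.0/11 (151.192.0.0 - 151.223.255.255)
  151.192.0.0/12 (151.192.0.0 - 151.207.255.255)
  151.192.0.0/13 (151.192.0.0 - 151.199.255.255)
Most specific is 151.192.0.0/13.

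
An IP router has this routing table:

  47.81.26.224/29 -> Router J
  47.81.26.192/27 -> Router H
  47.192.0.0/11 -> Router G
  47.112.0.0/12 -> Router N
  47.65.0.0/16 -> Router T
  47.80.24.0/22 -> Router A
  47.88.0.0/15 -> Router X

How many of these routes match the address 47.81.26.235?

No listed prefix contains 47.81.26.235.
Total matching entries: 0.

0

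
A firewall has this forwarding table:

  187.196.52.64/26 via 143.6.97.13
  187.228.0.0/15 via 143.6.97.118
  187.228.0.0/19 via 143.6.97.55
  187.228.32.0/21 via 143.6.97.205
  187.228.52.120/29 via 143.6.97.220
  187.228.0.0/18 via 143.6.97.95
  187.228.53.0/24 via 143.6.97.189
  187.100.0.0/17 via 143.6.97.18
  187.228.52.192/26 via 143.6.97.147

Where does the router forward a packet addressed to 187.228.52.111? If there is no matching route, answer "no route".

143.6.97.95

Routes whose prefix contains 187.228.52.111:
  187.228.0.0/15 (187.228.0.0 - 187.229.255.255) -> 143.6.97.118
  187.228.0.0/18 (187.228.0.0 - 187.228.63.255) -> 143.6.97.95
More-specific entries that do NOT match:
  187.228.52.120/29 (187.228.52.120 - 187.228.52.127) does not contain 187.228.52.111
  187.196.52.64/26 (187.196.52.64 - 187.196.52.127) does not contain 187.228.52.111
  187.228.52.192/26 (187.228.52.192 - 187.228.52.255) does not contain 187.228.52.111
  187.228.53.0/24 (187.228.53.0 - 187.228.53.255) does not contain 187.228.52.111
  187.228.32.0/21 (187.228.32.0 - 187.228.39.255) does not contain 187.228.52.111
  187.228.0.0/19 (187.228.0.0 - 187.228.31.255) does not contain 187.228.52.111
Longest matching prefix is /18 -> next hop 143.6.97.95.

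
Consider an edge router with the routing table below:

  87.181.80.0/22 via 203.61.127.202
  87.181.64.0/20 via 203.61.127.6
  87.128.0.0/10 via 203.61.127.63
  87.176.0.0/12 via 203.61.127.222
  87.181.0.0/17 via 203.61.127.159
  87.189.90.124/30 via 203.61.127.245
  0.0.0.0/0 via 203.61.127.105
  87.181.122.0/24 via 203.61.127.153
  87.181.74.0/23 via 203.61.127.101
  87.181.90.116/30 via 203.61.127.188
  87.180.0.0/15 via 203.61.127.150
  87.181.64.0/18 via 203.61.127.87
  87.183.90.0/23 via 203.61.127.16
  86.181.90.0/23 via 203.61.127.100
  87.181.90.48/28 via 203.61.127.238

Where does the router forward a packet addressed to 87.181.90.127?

203.61.127.87

Routes whose prefix contains 87.181.90.127:
  0.0.0.0/0 (default, matches everything) -> 203.61.127.105
  87.128.0.0/10 (87.128.0.0 - 87.191.255.255) -> 203.61.127.63
  87.176.0.0/12 (87.176.0.0 - 87.191.255.255) -> 203.61.127.222
  87.180.0.0/15 (87.180.0.0 - 87.181.255.255) -> 203.61.127.150
  87.181.0.0/17 (87.181.0.0 - 87.181.127.255) -> 203.61.127.159
  87.181.64.0/18 (87.181.64.0 - 87.181.127.255) -> 203.61.127.87
More-specific entries that do NOT match:
  87.189.90.124/30 (87.189.90.124 - 87.189.90.127) does not contain 87.181.90.127
  87.181.90.116/30 (87.181.90.116 - 87.181.90.119) does not contain 87.181.90.127
  87.181.90.48/28 (87.181.90.48 - 87.181.90.63) does not contain 87.181.90.127
  87.181.122.0/24 (87.181.122.0 - 87.181.122.255) does not contain 87.181.90.127
  87.181.74.0/23 (87.181.74.0 - 87.181.75.255) does not contain 87.181.90.127
  87.183.90.0/23 (87.183.90.0 - 87.183.91.255) does not contain 87.181.90.127
  86.181.90.0/23 (86.181.90.0 - 86.181.91.255) does not contain 87.181.90.127
  87.181.80.0/22 (87.181.80.0 - 87.181.83.255) does not contain 87.181.90.127
  87.181.64.0/20 (87.181.64.0 - 87.181.79.255) does not contain 87.181.90.127
Longest matching prefix is /18 -> next hop 203.61.127.87.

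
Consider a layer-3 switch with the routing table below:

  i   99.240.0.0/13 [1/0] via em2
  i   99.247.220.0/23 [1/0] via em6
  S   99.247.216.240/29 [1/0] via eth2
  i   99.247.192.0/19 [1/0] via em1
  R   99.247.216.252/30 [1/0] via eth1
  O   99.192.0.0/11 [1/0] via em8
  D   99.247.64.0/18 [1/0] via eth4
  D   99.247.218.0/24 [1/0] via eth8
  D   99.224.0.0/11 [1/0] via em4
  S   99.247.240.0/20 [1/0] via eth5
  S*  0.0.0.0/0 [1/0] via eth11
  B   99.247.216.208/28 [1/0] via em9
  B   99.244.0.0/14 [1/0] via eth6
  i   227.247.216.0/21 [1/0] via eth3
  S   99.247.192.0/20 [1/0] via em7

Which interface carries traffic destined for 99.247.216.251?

em1

Routes whose prefix contains 99.247.216.251:
  0.0.0.0/0 (default, matches everything) -> eth11
  99.224.0.0/11 (99.224.0.0 - 99.255.255.255) -> em4
  99.240.0.0/13 (99.240.0.0 - 99.247.255.255) -> em2
  99.244.0.0/14 (99.244.0.0 - 99.247.255.255) -> eth6
  99.247.192.0/19 (99.247.192.0 - 99.247.223.255) -> em1
More-specific entries that do NOT match:
  99.247.216.252/30 (99.247.216.252 - 99.247.216.255) does not contain 99.247.216.251
  99.247.216.240/29 (99.247.216.240 - 99.247.216.247) does not contain 99.247.216.251
  99.247.216.208/28 (99.247.216.208 - 99.247.216.223) does not contain 99.247.216.251
  99.247.218.0/24 (99.247.218.0 - 99.247.218.255) does not contain 99.247.216.251
  99.247.220.0/23 (99.247.220.0 - 99.247.221.255) does not contain 99.247.216.251
  227.247.216.0/21 (227.247.216.0 - 227.247.223.255) does not contain 99.247.216.251
  99.247.240.0/20 (99.247.240.0 - 99.247.255.255) does not contain 99.247.216.251
  99.247.192.0/20 (99.247.192.0 - 99.247.207.255) does not contain 99.247.216.251
Longest matching prefix is /19 -> interface em1.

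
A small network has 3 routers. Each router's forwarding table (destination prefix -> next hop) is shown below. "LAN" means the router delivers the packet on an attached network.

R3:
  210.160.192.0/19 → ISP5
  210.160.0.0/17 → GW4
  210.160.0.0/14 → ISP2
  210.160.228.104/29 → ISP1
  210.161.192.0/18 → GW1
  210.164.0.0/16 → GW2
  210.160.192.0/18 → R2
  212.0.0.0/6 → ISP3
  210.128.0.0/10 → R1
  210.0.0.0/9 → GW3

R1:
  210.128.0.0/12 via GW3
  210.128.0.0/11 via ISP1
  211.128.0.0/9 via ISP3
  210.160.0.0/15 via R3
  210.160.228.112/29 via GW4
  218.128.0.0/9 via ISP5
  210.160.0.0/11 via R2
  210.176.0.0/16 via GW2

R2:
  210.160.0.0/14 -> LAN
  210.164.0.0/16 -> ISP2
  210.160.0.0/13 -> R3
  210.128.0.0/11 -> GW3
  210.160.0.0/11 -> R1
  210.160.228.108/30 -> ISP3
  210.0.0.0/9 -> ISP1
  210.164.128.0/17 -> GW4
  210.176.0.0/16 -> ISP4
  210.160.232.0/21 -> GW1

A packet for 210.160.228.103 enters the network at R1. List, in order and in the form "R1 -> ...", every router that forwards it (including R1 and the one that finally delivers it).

At R1: longest match for 210.160.228.103 is 210.160.0.0/15 -> R3
At R3: longest match for 210.160.228.103 is 210.160.192.0/18 -> R2
At R2: longest match for 210.160.228.103 is 210.160.0.0/14 -> LAN

R1 -> R3 -> R2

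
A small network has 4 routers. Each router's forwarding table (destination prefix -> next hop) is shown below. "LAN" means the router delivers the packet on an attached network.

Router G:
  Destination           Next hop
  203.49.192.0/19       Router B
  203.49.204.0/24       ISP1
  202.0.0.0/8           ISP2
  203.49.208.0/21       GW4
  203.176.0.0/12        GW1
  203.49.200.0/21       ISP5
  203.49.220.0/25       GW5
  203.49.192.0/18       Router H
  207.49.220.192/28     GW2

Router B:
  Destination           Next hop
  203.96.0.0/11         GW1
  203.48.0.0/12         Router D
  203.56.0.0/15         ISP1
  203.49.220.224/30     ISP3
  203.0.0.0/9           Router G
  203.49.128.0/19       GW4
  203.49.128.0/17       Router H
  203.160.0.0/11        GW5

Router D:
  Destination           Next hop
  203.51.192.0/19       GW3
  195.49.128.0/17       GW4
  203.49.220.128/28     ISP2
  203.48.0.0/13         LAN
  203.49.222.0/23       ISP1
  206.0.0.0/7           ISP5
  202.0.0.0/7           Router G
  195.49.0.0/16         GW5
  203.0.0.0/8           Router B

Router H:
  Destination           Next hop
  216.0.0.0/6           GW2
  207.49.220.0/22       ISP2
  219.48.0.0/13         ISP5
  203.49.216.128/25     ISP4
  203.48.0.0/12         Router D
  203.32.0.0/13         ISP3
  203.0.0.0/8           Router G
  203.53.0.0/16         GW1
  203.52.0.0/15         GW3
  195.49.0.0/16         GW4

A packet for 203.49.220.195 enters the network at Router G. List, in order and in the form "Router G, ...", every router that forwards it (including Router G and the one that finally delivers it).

At Router G: longest match for 203.49.220.195 is 203.49.192.0/19 -> Router B
At Router B: longest match for 203.49.220.195 is 203.49.128.0/17 -> Router H
At Router H: longest match for 203.49.220.195 is 203.48.0.0/12 -> Router D
At Router D: longest match for 203.49.220.195 is 203.48.0.0/13 -> LAN

Router G, Router B, Router H, Router D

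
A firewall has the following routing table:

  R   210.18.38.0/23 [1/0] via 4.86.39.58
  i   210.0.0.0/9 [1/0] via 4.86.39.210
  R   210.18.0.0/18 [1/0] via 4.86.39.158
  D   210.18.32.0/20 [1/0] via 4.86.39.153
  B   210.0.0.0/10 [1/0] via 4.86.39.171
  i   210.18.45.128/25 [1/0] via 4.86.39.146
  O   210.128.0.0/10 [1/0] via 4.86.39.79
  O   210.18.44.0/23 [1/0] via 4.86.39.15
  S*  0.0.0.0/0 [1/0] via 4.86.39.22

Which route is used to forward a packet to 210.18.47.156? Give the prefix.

Entries matching 210.18.47.156:
  0.0.0.0/0 (default, matches everything)
  210.0.0.0/9 (210.0.0.0 - 210.127.255.255)
  210.0.0.0/10 (210.0.0.0 - 210.63.255.255)
  210.18.0.0/18 (210.18.0.0 - 210.18.63.255)
  210.18.32.0/20 (210.18.32.0 - 210.18.47.255)
Most specific is 210.18.32.0/20.

210.18.32.0/20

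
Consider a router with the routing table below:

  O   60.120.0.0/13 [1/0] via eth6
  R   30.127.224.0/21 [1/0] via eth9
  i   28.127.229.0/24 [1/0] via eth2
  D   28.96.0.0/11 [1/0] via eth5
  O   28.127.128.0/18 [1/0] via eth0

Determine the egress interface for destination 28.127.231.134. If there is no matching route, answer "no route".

Routes whose prefix contains 28.127.231.134:
  28.96.0.0/11 (28.96.0.0 - 28.127.255.255) -> eth5
More-specific entries that do NOT match:
  28.127.229.0/24 (28.127.229.0 - 28.127.229.255) does not contain 28.127.231.134
  30.127.224.0/21 (30.127.224.0 - 30.127.231.255) does not contain 28.127.231.134
  28.127.128.0/18 (28.127.128.0 - 28.127.191.255) does not contain 28.127.231.134
  60.120.0.0/13 (60.120.0.0 - 60.127.255.255) does not contain 28.127.231.134
Longest matching prefix is /11 -> interface eth5.

eth5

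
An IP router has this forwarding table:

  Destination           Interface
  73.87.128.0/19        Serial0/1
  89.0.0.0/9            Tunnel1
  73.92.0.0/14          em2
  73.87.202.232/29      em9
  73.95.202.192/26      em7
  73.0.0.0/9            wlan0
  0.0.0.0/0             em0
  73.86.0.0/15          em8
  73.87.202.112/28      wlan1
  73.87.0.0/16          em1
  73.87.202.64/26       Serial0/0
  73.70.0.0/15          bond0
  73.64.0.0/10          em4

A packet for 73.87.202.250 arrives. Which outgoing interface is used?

Routes whose prefix contains 73.87.202.250:
  0.0.0.0/0 (default, matches everything) -> em0
  73.0.0.0/9 (73.0.0.0 - 73.127.255.255) -> wlan0
  73.64.0.0/10 (73.64.0.0 - 73.127.255.255) -> em4
  73.86.0.0/15 (73.86.0.0 - 73.87.255.255) -> em8
  73.87.0.0/16 (73.87.0.0 - 73.87.255.255) -> em1
More-specific entries that do NOT match:
  73.87.202.232/29 (73.87.202.232 - 73.87.202.239) does not contain 73.87.202.250
  73.87.202.112/28 (73.87.202.112 - 73.87.202.127) does not contain 73.87.202.250
  73.95.202.192/26 (73.95.202.192 - 73.95.202.255) does not contain 73.87.202.250
  73.87.202.64/26 (73.87.202.64 - 73.87.202.127) does not contain 73.87.202.250
  73.87.128.0/19 (73.87.128.0 - 73.87.159.255) does not contain 73.87.202.250
Longest matching prefix is /16 -> interface em1.

em1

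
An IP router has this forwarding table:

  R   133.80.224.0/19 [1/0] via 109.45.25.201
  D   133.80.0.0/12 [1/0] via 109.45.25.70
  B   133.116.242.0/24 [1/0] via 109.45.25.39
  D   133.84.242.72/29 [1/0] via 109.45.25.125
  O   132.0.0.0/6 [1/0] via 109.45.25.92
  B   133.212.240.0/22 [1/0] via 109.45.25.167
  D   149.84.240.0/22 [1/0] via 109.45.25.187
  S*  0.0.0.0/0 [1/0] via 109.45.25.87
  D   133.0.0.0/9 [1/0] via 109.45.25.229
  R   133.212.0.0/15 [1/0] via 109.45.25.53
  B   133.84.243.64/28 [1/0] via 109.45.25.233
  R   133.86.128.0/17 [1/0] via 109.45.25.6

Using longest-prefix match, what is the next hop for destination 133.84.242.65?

109.45.25.70

Routes whose prefix contains 133.84.242.65:
  0.0.0.0/0 (default, matches everything) -> 109.45.25.87
  132.0.0.0/6 (132.0.0.0 - 135.255.255.255) -> 109.45.25.92
  133.0.0.0/9 (133.0.0.0 - 133.127.255.255) -> 109.45.25.229
  133.80.0.0/12 (133.80.0.0 - 133.95.255.255) -> 109.45.25.70
More-specific entries that do NOT match:
  133.84.242.72/29 (133.84.242.72 - 133.84.242.79) does not contain 133.84.242.65
  133.84.243.64/28 (133.84.243.64 - 133.84.243.79) does not contain 133.84.242.65
  133.116.242.0/24 (133.116.242.0 - 133.116.242.255) does not contain 133.84.242.65
  133.212.240.0/22 (133.212.240.0 - 133.212.243.255) does not contain 133.84.242.65
  149.84.240.0/22 (149.84.240.0 - 149.84.243.255) does not contain 133.84.242.65
  133.80.224.0/19 (133.80.224.0 - 133.80.255.255) does not contain 133.84.242.65
  133.86.128.0/17 (133.86.128.0 - 133.86.255.255) does not contain 133.84.242.65
  133.212.0.0/15 (133.212.0.0 - 133.213.255.255) does not contain 133.84.242.65
Longest matching prefix is /12 -> next hop 109.45.25.70.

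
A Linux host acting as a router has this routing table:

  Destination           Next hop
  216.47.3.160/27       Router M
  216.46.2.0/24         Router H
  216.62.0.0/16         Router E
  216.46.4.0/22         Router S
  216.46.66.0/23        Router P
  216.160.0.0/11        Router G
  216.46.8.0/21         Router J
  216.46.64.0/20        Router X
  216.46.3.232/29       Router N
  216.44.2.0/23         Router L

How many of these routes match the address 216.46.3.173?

0

No listed prefix contains 216.46.3.173.
Total matching entries: 0.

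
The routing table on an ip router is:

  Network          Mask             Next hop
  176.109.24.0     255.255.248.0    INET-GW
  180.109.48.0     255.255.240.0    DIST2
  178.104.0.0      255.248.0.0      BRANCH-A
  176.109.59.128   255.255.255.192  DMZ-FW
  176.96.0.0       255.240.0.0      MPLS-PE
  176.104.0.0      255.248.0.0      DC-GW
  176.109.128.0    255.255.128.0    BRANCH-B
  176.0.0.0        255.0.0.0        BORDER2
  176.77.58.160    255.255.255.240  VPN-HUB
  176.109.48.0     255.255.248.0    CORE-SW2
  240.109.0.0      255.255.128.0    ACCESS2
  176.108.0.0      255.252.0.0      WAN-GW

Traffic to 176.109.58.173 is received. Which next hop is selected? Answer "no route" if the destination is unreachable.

WAN-GW

Routes whose prefix contains 176.109.58.173:
  176.0.0.0/8 (176.0.0.0 - 176.255.255.255) -> BORDER2
  176.96.0.0/12 (176.96.0.0 - 176.111.255.255) -> MPLS-PE
  176.104.0.0/13 (176.104.0.0 - 176.111.255.255) -> DC-GW
  176.108.0.0/14 (176.108.0.0 - 176.111.255.255) -> WAN-GW
More-specific entries that do NOT match:
  176.77.58.160/28 (176.77.58.160 - 176.77.58.175) does not contain 176.109.58.173
  176.109.59.128/26 (176.109.59.128 - 176.109.59.191) does not contain 176.109.58.173
  176.109.24.0/21 (176.109.24.0 - 176.109.31.255) does not contain 176.109.58.173
  176.109.48.0/21 (176.109.48.0 - 176.109.55.255) does not contain 176.109.58.173
  180.109.48.0/20 (180.109.48.0 - 180.109.63.255) does not contain 176.109.58.173
  176.109.128.0/17 (176.109.128.0 - 176.109.255.255) does not contain 176.109.58.173
  240.109.0.0/17 (240.109.0.0 - 240.109.127.255) does not contain 176.109.58.173
Longest matching prefix is /14 -> next hop WAN-GW.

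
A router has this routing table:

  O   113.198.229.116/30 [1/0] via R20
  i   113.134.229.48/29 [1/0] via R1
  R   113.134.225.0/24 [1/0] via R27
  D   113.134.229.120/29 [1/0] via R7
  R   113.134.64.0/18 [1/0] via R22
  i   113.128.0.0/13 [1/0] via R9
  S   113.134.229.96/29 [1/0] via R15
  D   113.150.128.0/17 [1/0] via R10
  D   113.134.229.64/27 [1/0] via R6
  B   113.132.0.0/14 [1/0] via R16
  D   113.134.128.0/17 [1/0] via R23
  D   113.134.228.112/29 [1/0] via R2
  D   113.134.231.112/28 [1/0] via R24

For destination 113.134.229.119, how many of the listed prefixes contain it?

Prefixes containing 113.134.229.119:
  113.128.0.0/13 (113.128.0.0 - 113.135.255.255)
  113.132.0.0/14 (113.132.0.0 - 113.135.255.255)
  113.134.128.0/17 (113.134.128.0 - 113.134.255.255)
Total matching entries: 3.

3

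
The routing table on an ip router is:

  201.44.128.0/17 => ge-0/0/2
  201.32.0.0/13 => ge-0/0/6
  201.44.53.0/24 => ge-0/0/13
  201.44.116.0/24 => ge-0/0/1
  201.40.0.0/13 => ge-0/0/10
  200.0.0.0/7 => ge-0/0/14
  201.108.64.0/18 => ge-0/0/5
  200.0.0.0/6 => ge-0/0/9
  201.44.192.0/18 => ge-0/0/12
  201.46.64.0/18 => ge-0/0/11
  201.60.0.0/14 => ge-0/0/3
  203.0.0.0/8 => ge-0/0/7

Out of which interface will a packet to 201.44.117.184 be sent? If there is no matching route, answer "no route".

Routes whose prefix contains 201.44.117.184:
  200.0.0.0/6 (200.0.0.0 - 203.255.255.255) -> ge-0/0/9
  200.0.0.0/7 (200.0.0.0 - 201.255.255.255) -> ge-0/0/14
  201.40.0.0/13 (201.40.0.0 - 201.47.255.255) -> ge-0/0/10
More-specific entries that do NOT match:
  201.44.53.0/24 (201.44.53.0 - 201.44.53.255) does not contain 201.44.117.184
  201.44.116.0/24 (201.44.116.0 - 201.44.116.255) does not contain 201.44.117.184
  201.108.64.0/18 (201.108.64.0 - 201.108.127.255) does not contain 201.44.117.184
  201.44.192.0/18 (201.44.192.0 - 201.44.255.255) does not contain 201.44.117.184
  201.46.64.0/18 (201.46.64.0 - 201.46.127.255) does not contain 201.44.117.184
  201.44.128.0/17 (201.44.128.0 - 201.44.255.255) does not contain 201.44.117.184
  201.60.0.0/14 (201.60.0.0 - 201.63.255.255) does not contain 201.44.117.184
Longest matching prefix is /13 -> interface ge-0/0/10.

ge-0/0/10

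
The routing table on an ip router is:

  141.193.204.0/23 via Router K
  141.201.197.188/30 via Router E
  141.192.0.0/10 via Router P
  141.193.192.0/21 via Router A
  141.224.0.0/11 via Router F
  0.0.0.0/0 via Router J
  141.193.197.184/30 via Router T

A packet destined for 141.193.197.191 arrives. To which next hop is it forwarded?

Routes whose prefix contains 141.193.197.191:
  0.0.0.0/0 (default, matches everything) -> Router J
  141.192.0.0/10 (141.192.0.0 - 141.255.255.255) -> Router P
  141.193.192.0/21 (141.193.192.0 - 141.193.199.255) -> Router A
More-specific entries that do NOT match:
  141.201.197.188/30 (141.201.197.188 - 141.201.197.191) does not contain 141.193.197.191
  141.193.197.184/30 (141.193.197.184 - 141.193.197.187) does not contain 141.193.197.191
  141.193.204.0/23 (141.193.204.0 - 141.193.205.255) does not contain 141.193.197.191
Longest matching prefix is /21 -> next hop Router A.

Router A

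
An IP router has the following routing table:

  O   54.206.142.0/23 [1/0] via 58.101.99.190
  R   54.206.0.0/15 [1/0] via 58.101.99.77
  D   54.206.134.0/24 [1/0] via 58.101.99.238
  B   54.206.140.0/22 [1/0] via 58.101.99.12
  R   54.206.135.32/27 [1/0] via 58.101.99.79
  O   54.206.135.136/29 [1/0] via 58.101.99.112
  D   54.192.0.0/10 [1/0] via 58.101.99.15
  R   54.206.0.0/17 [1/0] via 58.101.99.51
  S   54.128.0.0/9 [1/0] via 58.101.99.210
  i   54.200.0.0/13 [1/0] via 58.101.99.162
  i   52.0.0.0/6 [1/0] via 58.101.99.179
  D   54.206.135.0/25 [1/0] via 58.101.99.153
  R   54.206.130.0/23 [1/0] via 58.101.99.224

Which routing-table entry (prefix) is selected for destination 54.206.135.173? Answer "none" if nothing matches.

54.206.0.0/15

Entries matching 54.206.135.173:
  52.0.0.0/6 (52.0.0.0 - 55.255.255.255)
  54.128.0.0/9 (54.128.0.0 - 54.255.255.255)
  54.192.0.0/10 (54.192.0.0 - 54.255.255.255)
  54.200.0.0/13 (54.200.0.0 - 54.207.255.255)
  54.206.0.0/15 (54.206.0.0 - 54.207.255.255)
Most specific is 54.206.0.0/15.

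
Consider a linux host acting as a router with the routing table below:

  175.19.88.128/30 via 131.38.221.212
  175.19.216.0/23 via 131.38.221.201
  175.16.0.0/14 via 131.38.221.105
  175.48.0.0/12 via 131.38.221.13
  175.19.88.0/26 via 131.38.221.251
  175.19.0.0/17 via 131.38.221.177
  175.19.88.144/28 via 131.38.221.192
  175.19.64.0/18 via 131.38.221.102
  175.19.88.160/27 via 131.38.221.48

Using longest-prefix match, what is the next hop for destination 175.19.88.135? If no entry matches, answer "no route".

131.38.221.102

Routes whose prefix contains 175.19.88.135:
  175.16.0.0/14 (175.16.0.0 - 175.19.255.255) -> 131.38.221.105
  175.19.0.0/17 (175.19.0.0 - 175.19.127.255) -> 131.38.221.177
  175.19.64.0/18 (175.19.64.0 - 175.19.127.255) -> 131.38.221.102
More-specific entries that do NOT match:
  175.19.88.128/30 (175.19.88.128 - 175.19.88.131) does not contain 175.19.88.135
  175.19.88.144/28 (175.19.88.144 - 175.19.88.159) does not contain 175.19.88.135
  175.19.88.160/27 (175.19.88.160 - 175.19.88.191) does not contain 175.19.88.135
  175.19.88.0/26 (175.19.88.0 - 175.19.88.63) does not contain 175.19.88.135
  175.19.216.0/23 (175.19.216.0 - 175.19.217.255) does not contain 175.19.88.135
Longest matching prefix is /18 -> next hop 131.38.221.102.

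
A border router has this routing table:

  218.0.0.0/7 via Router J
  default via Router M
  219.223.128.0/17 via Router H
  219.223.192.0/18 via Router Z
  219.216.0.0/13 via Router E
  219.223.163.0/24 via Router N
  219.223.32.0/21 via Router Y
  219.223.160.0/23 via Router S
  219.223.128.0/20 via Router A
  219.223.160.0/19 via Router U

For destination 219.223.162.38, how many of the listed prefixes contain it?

Prefixes containing 219.223.162.38:
  0.0.0.0/0 (default, matches everything)
  218.0.0.0/7 (218.0.0.0 - 219.255.255.255)
  219.216.0.0/13 (219.216.0.0 - 219.223.255.255)
  219.223.128.0/17 (219.223.128.0 - 219.223.255.255)
  219.223.160.0/19 (219.223.160.0 - 219.223.191.255)
Total matching entries: 5.

5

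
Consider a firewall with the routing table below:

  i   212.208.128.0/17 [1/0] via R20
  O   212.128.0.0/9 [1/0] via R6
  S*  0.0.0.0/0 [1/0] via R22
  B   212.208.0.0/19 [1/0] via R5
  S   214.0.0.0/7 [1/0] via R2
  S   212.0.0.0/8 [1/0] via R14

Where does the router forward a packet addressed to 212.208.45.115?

Routes whose prefix contains 212.208.45.115:
  0.0.0.0/0 (default, matches everything) -> R22
  212.0.0.0/8 (212.0.0.0 - 212.255.255.255) -> R14
  212.128.0.0/9 (212.128.0.0 - 212.255.255.255) -> R6
More-specific entries that do NOT match:
  212.208.0.0/19 (212.208.0.0 - 212.208.31.255) does not contain 212.208.45.115
  212.208.128.0/17 (212.208.128.0 - 212.208.255.255) does not contain 212.208.45.115
Longest matching prefix is /9 -> next hop R6.

R6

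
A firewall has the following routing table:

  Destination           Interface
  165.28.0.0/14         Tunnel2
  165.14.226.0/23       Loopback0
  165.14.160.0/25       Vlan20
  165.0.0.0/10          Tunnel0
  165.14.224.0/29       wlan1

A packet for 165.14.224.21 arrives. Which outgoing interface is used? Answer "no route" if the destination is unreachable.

Routes whose prefix contains 165.14.224.21:
  165.0.0.0/10 (165.0.0.0 - 165.63.255.255) -> Tunnel0
More-specific entries that do NOT match:
  165.14.224.0/29 (165.14.224.0 - 165.14.224.7) does not contain 165.14.224.21
  165.14.160.0/25 (165.14.160.0 - 165.14.160.127) does not contain 165.14.224.21
  165.14.226.0/23 (165.14.226.0 - 165.14.227.255) does not contain 165.14.224.21
  165.28.0.0/14 (165.28.0.0 - 165.31.255.255) does not contain 165.14.224.21
Longest matching prefix is /10 -> interface Tunnel0.

Tunnel0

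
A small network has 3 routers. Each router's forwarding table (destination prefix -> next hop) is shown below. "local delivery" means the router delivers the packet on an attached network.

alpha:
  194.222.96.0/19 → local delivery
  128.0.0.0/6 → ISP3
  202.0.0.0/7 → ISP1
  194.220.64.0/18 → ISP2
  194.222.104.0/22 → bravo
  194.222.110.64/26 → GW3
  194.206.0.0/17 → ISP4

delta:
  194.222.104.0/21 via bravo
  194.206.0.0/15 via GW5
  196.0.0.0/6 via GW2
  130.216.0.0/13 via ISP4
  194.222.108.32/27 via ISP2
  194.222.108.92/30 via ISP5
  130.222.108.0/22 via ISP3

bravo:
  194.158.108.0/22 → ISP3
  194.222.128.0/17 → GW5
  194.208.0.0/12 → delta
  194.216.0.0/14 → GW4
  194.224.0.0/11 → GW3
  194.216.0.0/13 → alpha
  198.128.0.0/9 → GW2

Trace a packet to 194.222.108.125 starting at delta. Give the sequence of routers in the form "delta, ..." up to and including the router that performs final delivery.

delta, bravo, alpha

At delta: longest match for 194.222.108.125 is 194.222.104.0/21 -> bravo
At bravo: longest match for 194.222.108.125 is 194.216.0.0/13 -> alpha
At alpha: longest match for 194.222.108.125 is 194.222.96.0/19 -> local delivery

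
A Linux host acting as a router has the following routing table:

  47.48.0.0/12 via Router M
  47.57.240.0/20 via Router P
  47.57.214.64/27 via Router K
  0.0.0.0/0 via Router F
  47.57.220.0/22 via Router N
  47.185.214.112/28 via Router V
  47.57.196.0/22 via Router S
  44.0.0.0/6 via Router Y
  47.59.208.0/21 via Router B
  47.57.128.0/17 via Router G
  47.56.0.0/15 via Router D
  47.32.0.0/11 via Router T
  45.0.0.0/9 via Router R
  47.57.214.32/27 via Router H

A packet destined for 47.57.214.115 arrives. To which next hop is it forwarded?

Router G

Routes whose prefix contains 47.57.214.115:
  0.0.0.0/0 (default, matches everything) -> Router F
  44.0.0.0/6 (44.0.0.0 - 47.255.255.255) -> Router Y
  47.32.0.0/11 (47.32.0.0 - 47.63.255.255) -> Router T
  47.48.0.0/12 (47.48.0.0 - 47.63.255.255) -> Router M
  47.56.0.0/15 (47.56.0.0 - 47.57.255.255) -> Router D
  47.57.128.0/17 (47.57.128.0 - 47.57.255.255) -> Router G
More-specific entries that do NOT match:
  47.185.214.112/28 (47.185.214.112 - 47.185.214.127) does not contain 47.57.214.115
  47.57.214.64/27 (47.57.214.64 - 47.57.214.95) does not contain 47.57.214.115
  47.57.214.32/27 (47.57.214.32 - 47.57.214.63) does not contain 47.57.214.115
  47.57.220.0/22 (47.57.220.0 - 47.57.223.255) does not contain 47.57.214.115
  47.57.196.0/22 (47.57.196.0 - 47.57.199.255) does not contain 47.57.214.115
  47.59.208.0/21 (47.59.208.0 - 47.59.215.255) does not contain 47.57.214.115
  47.57.240.0/20 (47.57.240.0 - 47.57.255.255) does not contain 47.57.214.115
Longest matching prefix is /17 -> next hop Router G.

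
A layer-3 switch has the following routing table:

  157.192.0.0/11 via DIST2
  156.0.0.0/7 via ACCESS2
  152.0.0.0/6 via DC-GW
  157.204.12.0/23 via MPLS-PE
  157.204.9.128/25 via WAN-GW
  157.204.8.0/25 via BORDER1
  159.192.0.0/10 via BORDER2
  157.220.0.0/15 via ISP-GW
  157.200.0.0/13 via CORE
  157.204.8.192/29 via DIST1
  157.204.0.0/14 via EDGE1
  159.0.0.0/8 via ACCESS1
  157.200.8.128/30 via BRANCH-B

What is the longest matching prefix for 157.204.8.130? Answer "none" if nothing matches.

157.204.0.0/14

Entries matching 157.204.8.130:
  156.0.0.0/7 (156.0.0.0 - 157.255.255.255)
  157.192.0.0/11 (157.192.0.0 - 157.223.255.255)
  157.200.0.0/13 (157.200.0.0 - 157.207.255.255)
  157.204.0.0/14 (157.204.0.0 - 157.207.255.255)
Most specific is 157.204.0.0/14.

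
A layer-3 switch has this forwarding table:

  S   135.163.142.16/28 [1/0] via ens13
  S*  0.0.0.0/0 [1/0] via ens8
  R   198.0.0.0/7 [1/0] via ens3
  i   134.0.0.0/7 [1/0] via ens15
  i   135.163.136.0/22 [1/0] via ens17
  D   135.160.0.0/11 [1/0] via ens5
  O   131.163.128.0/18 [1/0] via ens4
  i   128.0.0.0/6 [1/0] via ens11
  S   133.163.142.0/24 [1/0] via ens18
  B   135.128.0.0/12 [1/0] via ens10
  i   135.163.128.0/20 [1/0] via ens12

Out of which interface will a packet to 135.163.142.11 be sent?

ens12

Routes whose prefix contains 135.163.142.11:
  0.0.0.0/0 (default, matches everything) -> ens8
  134.0.0.0/7 (134.0.0.0 - 135.255.255.255) -> ens15
  135.160.0.0/11 (135.160.0.0 - 135.191.255.255) -> ens5
  135.163.128.0/20 (135.163.128.0 - 135.163.143.255) -> ens12
More-specific entries that do NOT match:
  135.163.142.16/28 (135.163.142.16 - 135.163.142.31) does not contain 135.163.142.11
  133.163.142.0/24 (133.163.142.0 - 133.163.142.255) does not contain 135.163.142.11
  135.163.136.0/22 (135.163.136.0 - 135.163.139.255) does not contain 135.163.142.11
Longest matching prefix is /20 -> interface ens12.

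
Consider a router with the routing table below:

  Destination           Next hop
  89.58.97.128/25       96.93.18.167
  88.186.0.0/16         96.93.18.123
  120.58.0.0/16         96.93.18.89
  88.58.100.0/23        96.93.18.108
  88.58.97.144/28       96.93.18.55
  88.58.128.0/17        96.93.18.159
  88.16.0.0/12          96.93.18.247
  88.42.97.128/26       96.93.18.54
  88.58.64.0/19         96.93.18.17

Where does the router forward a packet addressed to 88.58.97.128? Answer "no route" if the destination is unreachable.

No entry's prefix contains 88.58.97.128; there is no default route.

no route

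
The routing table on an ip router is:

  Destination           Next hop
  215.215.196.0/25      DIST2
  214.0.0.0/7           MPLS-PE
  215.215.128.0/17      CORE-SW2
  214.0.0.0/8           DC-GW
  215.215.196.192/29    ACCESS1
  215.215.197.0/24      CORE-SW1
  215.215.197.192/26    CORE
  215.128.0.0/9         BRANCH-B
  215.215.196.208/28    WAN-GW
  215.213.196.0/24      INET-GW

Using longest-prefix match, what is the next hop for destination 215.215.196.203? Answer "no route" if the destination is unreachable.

CORE-SW2

Routes whose prefix contains 215.215.196.203:
  214.0.0.0/7 (214.0.0.0 - 215.255.255.255) -> MPLS-PE
  215.128.0.0/9 (215.128.0.0 - 215.255.255.255) -> BRANCH-B
  215.215.128.0/17 (215.215.128.0 - 215.215.255.255) -> CORE-SW2
More-specific entries that do NOT match:
  215.215.196.192/29 (215.215.196.192 - 215.215.196.199) does not contain 215.215.196.203
  215.215.196.208/28 (215.215.196.208 - 215.215.196.223) does not contain 215.215.196.203
  215.215.197.192/26 (215.215.197.192 - 215.215.197.255) does not contain 215.215.196.203
  215.215.196.0/25 (215.215.196.0 - 215.215.196.127) does not contain 215.215.196.203
  215.215.197.0/24 (215.215.197.0 - 215.215.197.255) does not contain 215.215.196.203
  215.213.196.0/24 (215.213.196.0 - 215.213.196.255) does not contain 215.215.196.203
Longest matching prefix is /17 -> next hop CORE-SW2.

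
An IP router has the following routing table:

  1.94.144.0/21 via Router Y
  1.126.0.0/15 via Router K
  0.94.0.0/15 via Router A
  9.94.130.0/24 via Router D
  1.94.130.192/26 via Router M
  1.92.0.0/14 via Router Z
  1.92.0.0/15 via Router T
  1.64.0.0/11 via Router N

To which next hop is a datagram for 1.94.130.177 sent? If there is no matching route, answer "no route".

Routes whose prefix contains 1.94.130.177:
  1.64.0.0/11 (1.64.0.0 - 1.95.255.255) -> Router N
  1.92.0.0/14 (1.92.0.0 - 1.95.255.255) -> Router Z
More-specific entries that do NOT match:
  1.94.130.192/26 (1.94.130.192 - 1.94.130.255) does not contain 1.94.130.177
  9.94.130.0/24 (9.94.130.0 - 9.94.130.255) does not contain 1.94.130.177
  1.94.144.0/21 (1.94.144.0 - 1.94.151.255) does not contain 1.94.130.177
  1.126.0.0/15 (1.126.0.0 - 1.127.255.255) does not contain 1.94.130.177
  0.94.0.0/15 (0.94.0.0 - 0.95.255.255) does not contain 1.94.130.177
  1.92.0.0/15 (1.92.0.0 - 1.93.255.255) does not contain 1.94.130.177
Longest matching prefix is /14 -> next hop Router Z.

Router Z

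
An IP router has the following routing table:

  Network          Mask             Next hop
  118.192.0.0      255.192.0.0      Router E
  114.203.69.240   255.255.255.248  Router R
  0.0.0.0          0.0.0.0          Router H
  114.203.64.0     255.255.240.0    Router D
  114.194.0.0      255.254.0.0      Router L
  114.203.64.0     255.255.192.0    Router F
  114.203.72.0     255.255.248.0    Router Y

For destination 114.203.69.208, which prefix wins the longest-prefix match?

114.203.64.0/20

Entries matching 114.203.69.208:
  0.0.0.0/0 (default, matches everything)
  114.203.64.0/18 (114.203.64.0 - 114.203.127.255)
  114.203.64.0/20 (114.203.64.0 - 114.203.79.255)
Most specific is 114.203.64.0/20.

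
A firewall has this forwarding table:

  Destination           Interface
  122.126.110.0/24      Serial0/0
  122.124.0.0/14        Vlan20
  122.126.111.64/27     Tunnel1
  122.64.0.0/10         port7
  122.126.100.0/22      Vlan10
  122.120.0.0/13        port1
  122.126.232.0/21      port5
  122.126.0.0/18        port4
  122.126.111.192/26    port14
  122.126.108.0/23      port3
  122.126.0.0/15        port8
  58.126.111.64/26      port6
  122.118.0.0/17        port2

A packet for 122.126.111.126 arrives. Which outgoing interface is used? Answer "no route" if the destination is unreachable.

Routes whose prefix contains 122.126.111.126:
  122.64.0.0/10 (122.64.0.0 - 122.127.255.255) -> port7
  122.120.0.0/13 (122.120.0.0 - 122.127.255.255) -> port1
  122.124.0.0/14 (122.124.0.0 - 122.127.255.255) -> Vlan20
  122.126.0.0/15 (122.126.0.0 - 122.127.255.255) -> port8
More-specific entries that do NOT match:
  122.126.111.64/27 (122.126.111.64 - 122.126.111.95) does not contain 122.126.111.126
  122.126.111.192/26 (122.126.111.192 - 122.126.111.255) does not contain 122.126.111.126
  58.126.111.64/26 (58.126.111.64 - 58.126.111.127) does not contain 122.126.111.126
  122.126.110.0/24 (122.126.110.0 - 122.126.110.255) does not contain 122.126.111.126
  122.126.108.0/23 (122.126.108.0 - 122.126.109.255) does not contain 122.126.111.126
  122.126.100.0/22 (122.126.100.0 - 122.126.103.255) does not contain 122.126.111.126
  122.126.232.0/21 (122.126.232.0 - 122.126.239.255) does not contain 122.126.111.126
  122.126.0.0/18 (122.126.0.0 - 122.126.63.255) does not contain 122.126.111.126
  122.118.0.0/17 (122.118.0.0 - 122.118.127.255) does not contain 122.126.111.126
Longest matching prefix is /15 -> interface port8.

port8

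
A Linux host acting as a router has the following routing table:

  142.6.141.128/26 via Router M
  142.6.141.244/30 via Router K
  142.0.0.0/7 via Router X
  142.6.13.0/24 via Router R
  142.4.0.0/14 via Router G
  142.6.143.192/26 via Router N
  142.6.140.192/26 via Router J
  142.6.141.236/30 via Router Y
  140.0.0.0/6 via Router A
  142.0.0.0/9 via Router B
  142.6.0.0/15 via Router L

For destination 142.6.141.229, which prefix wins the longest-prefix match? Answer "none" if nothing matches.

142.6.0.0/15

Entries matching 142.6.141.229:
  140.0.0.0/6 (140.0.0.0 - 143.255.255.255)
  142.0.0.0/7 (142.0.0.0 - 143.255.255.255)
  142.0.0.0/9 (142.0.0.0 - 142.127.255.255)
  142.4.0.0/14 (142.4.0.0 - 142.7.255.255)
  142.6.0.0/15 (142.6.0.0 - 142.7.255.255)
Most specific is 142.6.0.0/15.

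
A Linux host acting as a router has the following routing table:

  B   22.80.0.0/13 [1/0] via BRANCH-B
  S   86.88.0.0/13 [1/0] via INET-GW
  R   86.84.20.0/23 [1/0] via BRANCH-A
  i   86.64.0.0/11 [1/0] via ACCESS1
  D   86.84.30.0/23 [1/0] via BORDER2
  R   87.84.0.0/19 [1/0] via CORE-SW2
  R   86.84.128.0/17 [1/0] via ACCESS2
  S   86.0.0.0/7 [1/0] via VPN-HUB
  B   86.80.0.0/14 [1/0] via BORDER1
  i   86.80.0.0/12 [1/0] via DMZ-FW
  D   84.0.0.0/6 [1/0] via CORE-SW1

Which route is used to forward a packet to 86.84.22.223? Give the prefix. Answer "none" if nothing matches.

86.80.0.0/12

Entries matching 86.84.22.223:
  84.0.0.0/6 (84.0.0.0 - 87.255.255.255)
  86.0.0.0/7 (86.0.0.0 - 87.255.255.255)
  86.64.0.0/11 (86.64.0.0 - 86.95.255.255)
  86.80.0.0/12 (86.80.0.0 - 86.95.255.255)
Most specific is 86.80.0.0/12.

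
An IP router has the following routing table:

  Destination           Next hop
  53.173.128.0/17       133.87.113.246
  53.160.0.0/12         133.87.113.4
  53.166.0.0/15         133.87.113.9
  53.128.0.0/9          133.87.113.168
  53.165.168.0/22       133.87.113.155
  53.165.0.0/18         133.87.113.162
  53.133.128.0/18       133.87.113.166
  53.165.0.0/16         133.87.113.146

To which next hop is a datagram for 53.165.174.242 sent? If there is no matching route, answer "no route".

Routes whose prefix contains 53.165.174.242:
  53.128.0.0/9 (53.128.0.0 - 53.255.255.255) -> 133.87.113.168
  53.160.0.0/12 (53.160.0.0 - 53.175.255.255) -> 133.87.113.4
  53.165.0.0/16 (53.165.0.0 - 53.165.255.255) -> 133.87.113.146
More-specific entries that do NOT match:
  53.165.168.0/22 (53.165.168.0 - 53.165.171.255) does not contain 53.165.174.242
  53.165.0.0/18 (53.165.0.0 - 53.165.63.255) does not contain 53.165.174.242
  53.133.128.0/18 (53.133.128.0 - 53.133.191.255) does not contain 53.165.174.242
  53.173.128.0/17 (53.173.128.0 - 53.173.255.255) does not contain 53.165.174.242
Longest matching prefix is /16 -> next hop 133.87.113.146.

133.87.113.146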